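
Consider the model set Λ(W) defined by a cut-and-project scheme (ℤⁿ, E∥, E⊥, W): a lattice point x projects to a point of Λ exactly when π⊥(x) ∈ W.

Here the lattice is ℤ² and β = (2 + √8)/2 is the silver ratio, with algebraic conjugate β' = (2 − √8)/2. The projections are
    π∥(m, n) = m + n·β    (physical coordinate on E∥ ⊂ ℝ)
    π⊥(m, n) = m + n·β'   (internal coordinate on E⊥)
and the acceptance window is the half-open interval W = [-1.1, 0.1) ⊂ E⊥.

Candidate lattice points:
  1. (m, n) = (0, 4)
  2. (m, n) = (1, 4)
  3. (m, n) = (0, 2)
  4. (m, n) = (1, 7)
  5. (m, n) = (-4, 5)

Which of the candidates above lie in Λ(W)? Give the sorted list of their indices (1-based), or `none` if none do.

2, 3

β' = (2−√8)/2 ≈ -0.4142.
#1 (0,4): internal coord 0 + (4)·β' = -1.6569; -1.6569 ∉ [-1.1, 0.1) → out
#2 (1,4): internal coord 1 + (4)·β' = -0.6569; -0.6569 ∈ [-1.1, 0.1) → IN Λ
#3 (0,2): internal coord 0 + (2)·β' = -0.8284; -0.8284 ∈ [-1.1, 0.1) → IN Λ
#4 (1,7): internal coord 1 + (7)·β' = -1.8995; -1.8995 ∉ [-1.1, 0.1) → out
#5 (-4,5): internal coord -4 + (5)·β' = -6.0711; -6.0711 ∉ [-1.1, 0.1) → out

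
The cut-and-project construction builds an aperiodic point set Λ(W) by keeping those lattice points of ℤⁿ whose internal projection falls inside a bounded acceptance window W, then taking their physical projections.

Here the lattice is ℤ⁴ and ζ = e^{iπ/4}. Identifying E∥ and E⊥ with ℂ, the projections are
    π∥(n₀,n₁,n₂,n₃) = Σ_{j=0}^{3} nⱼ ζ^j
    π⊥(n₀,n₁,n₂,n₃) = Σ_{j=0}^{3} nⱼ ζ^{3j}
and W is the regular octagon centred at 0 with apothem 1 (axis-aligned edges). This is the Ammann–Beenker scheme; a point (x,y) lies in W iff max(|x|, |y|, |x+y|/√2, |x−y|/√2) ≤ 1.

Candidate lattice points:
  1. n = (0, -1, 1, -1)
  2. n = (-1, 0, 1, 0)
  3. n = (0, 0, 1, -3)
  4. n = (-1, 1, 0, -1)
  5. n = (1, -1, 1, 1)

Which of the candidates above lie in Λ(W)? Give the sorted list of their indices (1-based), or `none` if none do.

π⊥(n) = n₀ + n₁ζ³ + n₂ζ⁶ + n₃ζ⁹ where ζ = e^{iπ/4}.
candidate 1: n = (0, -1, 1, -1) → π⊥ ≈ (+0.0000, -2.4142); max(|x|,|y|,|x±y|/√2) = 2.4142 > 1 ⇒ ∉ W
candidate 2: n = (-1, 0, 1, 0) → π⊥ ≈ (-1.0000, -1.0000); max(|x|,|y|,|x±y|/√2) = 1.4142 > 1 ⇒ ∉ W
candidate 3: n = (0, 0, 1, -3) → π⊥ ≈ (-2.1213, -3.1213); max(|x|,|y|,|x±y|/√2) = 3.7071 > 1 ⇒ ∉ W
candidate 4: n = (-1, 1, 0, -1) → π⊥ ≈ (-2.4142, +0.0000); max(|x|,|y|,|x±y|/√2) = 2.4142 > 1 ⇒ ∉ W
candidate 5: n = (1, -1, 1, 1) → π⊥ ≈ (+2.4142, -1.0000); max(|x|,|y|,|x±y|/√2) = 2.4142 > 1 ⇒ ∉ W

none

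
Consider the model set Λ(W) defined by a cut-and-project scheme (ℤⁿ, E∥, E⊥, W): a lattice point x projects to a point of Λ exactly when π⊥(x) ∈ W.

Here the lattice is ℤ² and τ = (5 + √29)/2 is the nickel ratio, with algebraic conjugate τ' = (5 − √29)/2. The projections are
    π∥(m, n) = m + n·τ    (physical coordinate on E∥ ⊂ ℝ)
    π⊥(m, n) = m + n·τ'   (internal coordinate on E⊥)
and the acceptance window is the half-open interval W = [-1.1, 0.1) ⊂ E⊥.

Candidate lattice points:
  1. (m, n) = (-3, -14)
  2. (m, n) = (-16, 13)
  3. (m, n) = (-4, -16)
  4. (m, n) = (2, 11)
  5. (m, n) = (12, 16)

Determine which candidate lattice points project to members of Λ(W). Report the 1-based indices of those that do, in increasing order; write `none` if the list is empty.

1, 3, 4

Numerically τ ≈ 5.1926 and τ' = −1/τ ≈ -0.1926.
[1] lift (-3,-14): star map gives -0.3038; window check -1.1 ≤ -0.3038 < 0.1 is true → IN Λ
[2] lift (-16,13): star map gives -18.5036; window check -1.1 ≤ -18.5036 < 0.1 is false → out
[3] lift (-4,-16): star map gives -0.9187; window check -1.1 ≤ -0.9187 < 0.1 is true → IN Λ
[4] lift (2,11): star map gives -0.1184; window check -1.1 ≤ -0.1184 < 0.1 is true → IN Λ
[5] lift (12,16): star map gives 8.9187; window check -1.1 ≤ 8.9187 < 0.1 is false → out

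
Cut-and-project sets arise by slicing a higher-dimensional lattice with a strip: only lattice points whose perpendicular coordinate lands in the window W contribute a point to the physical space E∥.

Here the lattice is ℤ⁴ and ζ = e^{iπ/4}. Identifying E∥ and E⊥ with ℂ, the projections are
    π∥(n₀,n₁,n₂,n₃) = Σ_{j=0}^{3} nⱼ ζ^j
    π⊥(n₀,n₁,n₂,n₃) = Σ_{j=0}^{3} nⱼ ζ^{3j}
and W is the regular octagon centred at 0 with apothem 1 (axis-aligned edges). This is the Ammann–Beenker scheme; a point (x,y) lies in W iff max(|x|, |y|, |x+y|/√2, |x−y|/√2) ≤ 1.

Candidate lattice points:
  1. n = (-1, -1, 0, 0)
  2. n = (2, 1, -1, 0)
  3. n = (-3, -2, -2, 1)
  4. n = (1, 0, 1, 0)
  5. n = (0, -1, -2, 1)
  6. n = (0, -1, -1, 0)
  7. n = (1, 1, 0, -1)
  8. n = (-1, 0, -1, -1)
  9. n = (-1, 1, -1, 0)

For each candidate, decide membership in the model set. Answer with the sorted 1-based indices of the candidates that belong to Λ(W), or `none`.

With ζ = e^{iπ/4} the internal vectors are ζ^0,ζ^3,ζ^6,ζ^9.
#1 (-1, -1, 0, 0): internal (-0.29289, -0.70711); octagon support 0.70711 vs apothem 1 → ∈ W
#2 (2, 1, -1, 0): internal (1.29289, 1.70711); octagon support 2.12132 vs apothem 1 → ∉ W
#3 (-3, -2, -2, 1): internal (-0.87868, 1.29289); octagon support 1.53553 vs apothem 1 → ∉ W
#4 (1, 0, 1, 0): internal (1.00000, -1.00000); octagon support 1.41421 vs apothem 1 → ∉ W
#5 (0, -1, -2, 1): internal (1.41421, 2.00000); octagon support 2.41421 vs apothem 1 → ∉ W
#6 (0, -1, -1, 0): internal (0.70711, 0.29289); octagon support 0.70711 vs apothem 1 → ∈ W
#7 (1, 1, 0, -1): internal (-0.41421, 0.00000); octagon support 0.41421 vs apothem 1 → ∈ W
#8 (-1, 0, -1, -1): internal (-1.70711, 0.29289); octagon support 1.70711 vs apothem 1 → ∉ W
#9 (-1, 1, -1, 0): internal (-1.70711, 1.70711); octagon support 2.41421 vs apothem 1 → ∉ W

1, 6, 7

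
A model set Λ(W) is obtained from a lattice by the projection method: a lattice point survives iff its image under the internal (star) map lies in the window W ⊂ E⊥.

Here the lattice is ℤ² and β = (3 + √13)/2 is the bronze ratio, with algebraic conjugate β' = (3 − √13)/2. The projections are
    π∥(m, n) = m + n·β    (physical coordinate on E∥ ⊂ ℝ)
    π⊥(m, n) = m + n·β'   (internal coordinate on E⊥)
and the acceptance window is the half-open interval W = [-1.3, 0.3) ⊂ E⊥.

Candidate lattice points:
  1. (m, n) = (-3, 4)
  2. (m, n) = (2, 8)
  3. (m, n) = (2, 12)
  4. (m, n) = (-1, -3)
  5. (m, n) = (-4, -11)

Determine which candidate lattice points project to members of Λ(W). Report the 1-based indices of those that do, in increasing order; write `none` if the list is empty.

2, 4, 5

Compute β' = (3−√13)/2 = -0.3028, so π⊥(m,n) = m -0.3028·n.
#1 (-3,4): internal coord -3 + (4)·β' = -4.2111; -4.2111 ∉ [-1.3, 0.3) → out
#2 (2,8): internal coord 2 + (8)·β' = -0.4222; -0.4222 ∈ [-1.3, 0.3) → IN Λ
#3 (2,12): internal coord 2 + (12)·β' = -1.6333; -1.6333 ∉ [-1.3, 0.3) → out
#4 (-1,-3): internal coord -1 + (-3)·β' = -0.0917; -0.0917 ∈ [-1.3, 0.3) → IN Λ
#5 (-4,-11): internal coord -4 + (-11)·β' = -0.6695; -0.6695 ∈ [-1.3, 0.3) → IN Λ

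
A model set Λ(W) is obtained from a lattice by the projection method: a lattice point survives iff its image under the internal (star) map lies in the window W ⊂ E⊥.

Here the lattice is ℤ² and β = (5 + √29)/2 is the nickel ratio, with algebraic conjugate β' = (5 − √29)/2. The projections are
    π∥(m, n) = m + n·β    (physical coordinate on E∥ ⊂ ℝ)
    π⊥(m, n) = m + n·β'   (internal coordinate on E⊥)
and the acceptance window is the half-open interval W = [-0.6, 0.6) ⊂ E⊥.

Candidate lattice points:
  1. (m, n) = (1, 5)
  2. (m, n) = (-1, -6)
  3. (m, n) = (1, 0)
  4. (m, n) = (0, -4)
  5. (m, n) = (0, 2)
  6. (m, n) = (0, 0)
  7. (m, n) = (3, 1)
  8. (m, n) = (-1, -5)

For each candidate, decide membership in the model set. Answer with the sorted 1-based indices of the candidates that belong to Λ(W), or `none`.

Numerically β ≈ 5.192582 and β' = −1/β ≈ -0.192582.
#1 (1,5): internal coord 1 + (5)·β' = +0.037088; +0.037088 ∈ [-0.6, 0.6) → IN Λ
#2 (-1,-6): internal coord -1 + (-6)·β' = +0.155494; +0.155494 ∈ [-0.6, 0.6) → IN Λ
#3 (1,0): internal coord 1 + (0)·β' = +1.000000; +1.000000 ∉ [-0.6, 0.6) → out
#4 (0,-4): internal coord 0 + (-4)·β' = +0.770330; +0.770330 ∉ [-0.6, 0.6) → out
#5 (0,2): internal coord 0 + (2)·β' = -0.385165; -0.385165 ∈ [-0.6, 0.6) → IN Λ
#6 (0,0): internal coord 0 + (0)·β' = +0.000000; +0.000000 ∈ [-0.6, 0.6) → IN Λ
#7 (3,1): internal coord 3 + (1)·β' = +2.807418; +2.807418 ∉ [-0.6, 0.6) → out
#8 (-1,-5): internal coord -1 + (-5)·β' = -0.037088; -0.037088 ∈ [-0.6, 0.6) → IN Λ

1, 2, 5, 6, 8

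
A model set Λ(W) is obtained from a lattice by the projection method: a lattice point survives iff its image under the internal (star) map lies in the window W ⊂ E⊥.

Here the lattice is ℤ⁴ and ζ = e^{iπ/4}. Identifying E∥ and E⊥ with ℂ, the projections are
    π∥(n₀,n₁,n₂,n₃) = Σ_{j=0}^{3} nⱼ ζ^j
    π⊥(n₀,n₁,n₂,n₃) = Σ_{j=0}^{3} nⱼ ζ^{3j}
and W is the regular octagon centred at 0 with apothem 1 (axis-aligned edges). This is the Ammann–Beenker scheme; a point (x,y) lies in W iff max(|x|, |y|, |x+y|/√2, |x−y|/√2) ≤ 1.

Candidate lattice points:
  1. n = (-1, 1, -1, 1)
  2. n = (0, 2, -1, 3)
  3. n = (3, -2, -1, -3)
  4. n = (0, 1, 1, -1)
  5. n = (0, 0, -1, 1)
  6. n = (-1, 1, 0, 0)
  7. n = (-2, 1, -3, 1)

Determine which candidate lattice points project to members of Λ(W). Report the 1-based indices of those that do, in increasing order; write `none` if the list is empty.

π⊥(n) = n₀ + n₁ζ³ + n₂ζ⁶ + n₃ζ⁹ where ζ = e^{iπ/4}.
#1 (-1, 1, -1, 1): internal (-1.000000, 2.414214); octagon support 2.414214 vs apothem 1 → ∉ W
#2 (0, 2, -1, 3): internal (0.707107, 4.535534); octagon support 4.535534 vs apothem 1 → ∉ W
#3 (3, -2, -1, -3): internal (2.292893, -2.535534); octagon support 3.414214 vs apothem 1 → ∉ W
#4 (0, 1, 1, -1): internal (-1.414214, -1.000000); octagon support 1.707107 vs apothem 1 → ∉ W
#5 (0, 0, -1, 1): internal (0.707107, 1.707107); octagon support 1.707107 vs apothem 1 → ∉ W
#6 (-1, 1, 0, 0): internal (-1.707107, 0.707107); octagon support 1.707107 vs apothem 1 → ∉ W
#7 (-2, 1, -3, 1): internal (-2.000000, 4.414214); octagon support 4.535534 vs apothem 1 → ∉ W

none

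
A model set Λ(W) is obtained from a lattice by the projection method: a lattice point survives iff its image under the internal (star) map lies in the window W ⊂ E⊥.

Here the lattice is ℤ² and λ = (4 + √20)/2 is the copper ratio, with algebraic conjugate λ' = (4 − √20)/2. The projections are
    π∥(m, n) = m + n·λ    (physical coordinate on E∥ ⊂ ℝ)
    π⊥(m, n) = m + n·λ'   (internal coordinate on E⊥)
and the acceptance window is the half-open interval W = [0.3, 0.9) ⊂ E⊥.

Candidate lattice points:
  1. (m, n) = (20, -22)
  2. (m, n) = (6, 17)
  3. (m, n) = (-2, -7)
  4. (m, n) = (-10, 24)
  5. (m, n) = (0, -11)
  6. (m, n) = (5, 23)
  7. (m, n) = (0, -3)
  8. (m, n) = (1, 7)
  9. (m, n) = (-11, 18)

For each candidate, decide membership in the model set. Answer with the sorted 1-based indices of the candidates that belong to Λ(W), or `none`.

Compute λ' = (4−√20)/2 = -0.2361, so π⊥(m,n) = m -0.2361·n.
candidate 1: (m,n)=(20,-22) → π∥ = 20-22·λ ≈ -73.1935, π⊥ = 20-22·λ' ≈ 25.1935 ∉ [0.3, 0.9) ⇒ out
candidate 2: (m,n)=(6,17) → π∥ = 6+17·λ ≈ 78.0132, π⊥ = 6+17·λ' ≈ 1.9868 ∉ [0.3, 0.9) ⇒ out
candidate 3: (m,n)=(-2,-7) → π∥ = -2-7·λ ≈ -31.6525, π⊥ = -2-7·λ' ≈ -0.3475 ∉ [0.3, 0.9) ⇒ out
candidate 4: (m,n)=(-10,24) → π∥ = -10+24·λ ≈ 91.6656, π⊥ = -10+24·λ' ≈ -15.6656 ∉ [0.3, 0.9) ⇒ out
candidate 5: (m,n)=(0,-11) → π∥ = 0-11·λ ≈ -46.5967, π⊥ = 0-11·λ' ≈ 2.5967 ∉ [0.3, 0.9) ⇒ out
candidate 6: (m,n)=(5,23) → π∥ = 5+23·λ ≈ 102.4296, π⊥ = 5+23·λ' ≈ -0.4296 ∉ [0.3, 0.9) ⇒ out
candidate 7: (m,n)=(0,-3) → π∥ = 0-3·λ ≈ -12.7082, π⊥ = 0-3·λ' ≈ 0.7082 ∈ [0.3, 0.9) ⇒ IN Λ
candidate 8: (m,n)=(1,7) → π∥ = 1+7·λ ≈ 30.6525, π⊥ = 1+7·λ' ≈ -0.6525 ∉ [0.3, 0.9) ⇒ out
candidate 9: (m,n)=(-11,18) → π∥ = -11+18·λ ≈ 65.2492, π⊥ = -11+18·λ' ≈ -15.2492 ∉ [0.3, 0.9) ⇒ out

7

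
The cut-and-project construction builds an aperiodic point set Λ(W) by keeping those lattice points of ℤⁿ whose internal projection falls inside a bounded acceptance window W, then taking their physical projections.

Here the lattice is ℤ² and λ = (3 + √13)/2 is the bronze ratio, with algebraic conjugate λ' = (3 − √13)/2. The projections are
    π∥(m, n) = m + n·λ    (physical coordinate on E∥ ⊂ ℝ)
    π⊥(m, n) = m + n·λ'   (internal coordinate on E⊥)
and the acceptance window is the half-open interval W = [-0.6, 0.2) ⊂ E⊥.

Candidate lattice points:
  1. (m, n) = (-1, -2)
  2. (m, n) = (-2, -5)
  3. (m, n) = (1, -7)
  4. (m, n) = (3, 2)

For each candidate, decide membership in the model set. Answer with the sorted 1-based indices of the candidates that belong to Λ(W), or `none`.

1, 2

λ' = (3−√13)/2 ≈ -0.30278.
#1 (-1,-2): internal coord -1 + (-2)·λ' = -0.39445; -0.39445 ∈ [-0.6, 0.2) → IN Λ
#2 (-2,-5): internal coord -2 + (-5)·λ' = -0.48612; -0.48612 ∈ [-0.6, 0.2) → IN Λ
#3 (1,-7): internal coord 1 + (-7)·λ' = +3.11943; +3.11943 ∉ [-0.6, 0.2) → out
#4 (3,2): internal coord 3 + (2)·λ' = +2.39445; +2.39445 ∉ [-0.6, 0.2) → out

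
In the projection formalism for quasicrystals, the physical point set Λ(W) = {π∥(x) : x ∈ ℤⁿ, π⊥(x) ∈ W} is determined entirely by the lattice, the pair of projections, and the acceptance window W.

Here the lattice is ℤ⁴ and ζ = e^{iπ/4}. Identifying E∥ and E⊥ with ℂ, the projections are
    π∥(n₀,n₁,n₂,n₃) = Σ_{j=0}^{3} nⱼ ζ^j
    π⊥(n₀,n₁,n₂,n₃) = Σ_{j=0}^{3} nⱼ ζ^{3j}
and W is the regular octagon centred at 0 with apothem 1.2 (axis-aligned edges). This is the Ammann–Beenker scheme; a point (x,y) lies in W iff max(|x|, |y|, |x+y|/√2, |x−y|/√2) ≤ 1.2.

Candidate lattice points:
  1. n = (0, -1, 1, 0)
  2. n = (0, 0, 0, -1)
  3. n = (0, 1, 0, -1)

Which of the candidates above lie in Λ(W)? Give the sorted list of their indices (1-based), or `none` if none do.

2

With ζ = e^{iπ/4} the internal vectors are ζ^0,ζ^3,ζ^6,ζ^9.
candidate 1: n = (0, -1, 1, 0) → π⊥ ≈ (+0.70711, -1.70711); max(|x|,|y|,|x±y|/√2) = 1.70711 > 1.2 ⇒ ∉ W
candidate 2: n = (0, 0, 0, -1) → π⊥ ≈ (-0.70711, -0.70711); max(|x|,|y|,|x±y|/√2) = 1.00000 ≤ 1.2 ⇒ ∈ W
candidate 3: n = (0, 1, 0, -1) → π⊥ ≈ (-1.41421, +0.00000); max(|x|,|y|,|x±y|/√2) = 1.41421 > 1.2 ⇒ ∉ W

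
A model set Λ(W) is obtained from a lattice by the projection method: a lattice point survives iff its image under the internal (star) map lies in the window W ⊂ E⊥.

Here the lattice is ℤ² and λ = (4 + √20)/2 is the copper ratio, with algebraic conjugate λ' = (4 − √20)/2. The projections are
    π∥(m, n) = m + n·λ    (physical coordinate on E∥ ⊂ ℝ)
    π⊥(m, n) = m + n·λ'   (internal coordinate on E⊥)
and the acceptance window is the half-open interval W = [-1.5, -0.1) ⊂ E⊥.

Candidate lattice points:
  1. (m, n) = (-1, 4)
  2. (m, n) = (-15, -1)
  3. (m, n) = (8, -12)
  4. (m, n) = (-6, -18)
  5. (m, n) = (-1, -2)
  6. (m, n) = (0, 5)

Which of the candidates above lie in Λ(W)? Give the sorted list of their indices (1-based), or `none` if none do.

Compute λ' = (4−√20)/2 = -0.236068, so π⊥(m,n) = m -0.236068·n.
[1] lift (-1,4): star map gives -1.944272; window check -1.5 ≤ -1.944272 < -0.1 is false → out
[2] lift (-15,-1): star map gives -14.763932; window check -1.5 ≤ -14.763932 < -0.1 is false → out
[3] lift (8,-12): star map gives 10.832816; window check -1.5 ≤ 10.832816 < -0.1 is false → out
[4] lift (-6,-18): star map gives -1.750776; window check -1.5 ≤ -1.750776 < -0.1 is false → out
[5] lift (-1,-2): star map gives -0.527864; window check -1.5 ≤ -0.527864 < -0.1 is true → IN Λ
[6] lift (0,5): star map gives -1.180340; window check -1.5 ≤ -1.180340 < -0.1 is true → IN Λ

5, 6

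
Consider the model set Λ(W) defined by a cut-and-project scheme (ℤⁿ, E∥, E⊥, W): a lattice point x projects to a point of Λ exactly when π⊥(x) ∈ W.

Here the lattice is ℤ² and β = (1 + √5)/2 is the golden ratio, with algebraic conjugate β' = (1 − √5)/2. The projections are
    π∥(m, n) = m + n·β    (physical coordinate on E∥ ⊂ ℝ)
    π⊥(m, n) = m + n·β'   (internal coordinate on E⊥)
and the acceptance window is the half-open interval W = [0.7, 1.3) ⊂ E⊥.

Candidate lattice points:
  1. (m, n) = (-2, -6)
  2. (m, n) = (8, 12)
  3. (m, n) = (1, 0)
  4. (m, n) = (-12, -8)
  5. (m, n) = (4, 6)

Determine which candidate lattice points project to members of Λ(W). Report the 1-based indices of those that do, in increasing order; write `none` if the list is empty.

3

Compute β' = (1−√5)/2 = -0.618034, so π⊥(m,n) = m -0.618034·n.
#1 (-2,-6): internal coord -2 + (-6)·β' = +1.708204; +1.708204 ∉ [0.7, 1.3) → out
#2 (8,12): internal coord 8 + (12)·β' = +0.583592; +0.583592 ∉ [0.7, 1.3) → out
#3 (1,0): internal coord 1 + (0)·β' = +1.000000; +1.000000 ∈ [0.7, 1.3) → IN Λ
#4 (-12,-8): internal coord -12 + (-8)·β' = -7.055728; -7.055728 ∉ [0.7, 1.3) → out
#5 (4,6): internal coord 4 + (6)·β' = +0.291796; +0.291796 ∉ [0.7, 1.3) → out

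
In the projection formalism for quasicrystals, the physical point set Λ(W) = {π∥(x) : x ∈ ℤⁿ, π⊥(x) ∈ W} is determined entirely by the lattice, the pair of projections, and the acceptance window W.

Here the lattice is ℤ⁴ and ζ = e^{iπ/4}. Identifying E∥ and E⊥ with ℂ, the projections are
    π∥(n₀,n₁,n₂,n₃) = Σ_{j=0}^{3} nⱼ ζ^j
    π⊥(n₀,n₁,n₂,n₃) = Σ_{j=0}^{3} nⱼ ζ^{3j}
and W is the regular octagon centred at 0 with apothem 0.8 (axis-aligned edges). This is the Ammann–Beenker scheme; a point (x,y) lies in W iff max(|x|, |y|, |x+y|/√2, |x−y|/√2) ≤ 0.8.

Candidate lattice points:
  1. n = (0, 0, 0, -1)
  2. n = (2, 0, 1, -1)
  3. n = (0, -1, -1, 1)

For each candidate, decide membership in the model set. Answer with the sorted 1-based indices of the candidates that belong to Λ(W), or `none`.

Internal map: ζ^{3j} for j=0..3 gives (1,0), (−√2/2,√2/2), (0,−1), (√2/2,√2/2).
#1 (0, 0, 0, -1): internal (-0.7071, -0.7071); octagon support 1.0000 vs apothem 0.8 → ∉ W
#2 (2, 0, 1, -1): internal (1.2929, -1.7071); octagon support 2.1213 vs apothem 0.8 → ∉ W
#3 (0, -1, -1, 1): internal (1.4142, 1.0000); octagon support 1.7071 vs apothem 0.8 → ∉ W

none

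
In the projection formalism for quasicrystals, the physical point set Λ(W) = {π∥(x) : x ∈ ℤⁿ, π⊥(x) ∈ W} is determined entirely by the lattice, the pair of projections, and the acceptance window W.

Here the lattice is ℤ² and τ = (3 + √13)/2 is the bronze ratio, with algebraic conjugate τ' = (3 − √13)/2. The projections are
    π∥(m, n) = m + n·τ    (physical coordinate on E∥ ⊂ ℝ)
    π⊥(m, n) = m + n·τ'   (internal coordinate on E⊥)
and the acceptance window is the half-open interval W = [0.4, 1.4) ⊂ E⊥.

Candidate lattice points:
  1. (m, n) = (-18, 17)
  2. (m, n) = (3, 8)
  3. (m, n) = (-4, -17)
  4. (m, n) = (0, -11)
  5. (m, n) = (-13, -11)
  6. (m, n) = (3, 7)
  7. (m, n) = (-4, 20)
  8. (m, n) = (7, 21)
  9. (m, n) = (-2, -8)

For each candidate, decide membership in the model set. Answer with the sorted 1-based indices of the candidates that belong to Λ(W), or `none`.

2, 3, 6, 8, 9

Compute τ' = (3−√13)/2 = -0.3028, so π⊥(m,n) = m -0.3028·n.
candidate 1: (m,n)=(-18,17) → π∥ = -18+17·τ ≈ 38.1472, π⊥ = -18+17·τ' ≈ -23.1472 ∉ [0.4, 1.4) ⇒ out
candidate 2: (m,n)=(3,8) → π∥ = 3+8·τ ≈ 29.4222, π⊥ = 3+8·τ' ≈ 0.5778 ∈ [0.4, 1.4) ⇒ IN Λ
candidate 3: (m,n)=(-4,-17) → π∥ = -4-17·τ ≈ -60.1472, π⊥ = -4-17·τ' ≈ 1.1472 ∈ [0.4, 1.4) ⇒ IN Λ
candidate 4: (m,n)=(0,-11) → π∥ = 0-11·τ ≈ -36.3305, π⊥ = 0-11·τ' ≈ 3.3305 ∉ [0.4, 1.4) ⇒ out
candidate 5: (m,n)=(-13,-11) → π∥ = -13-11·τ ≈ -49.3305, π⊥ = -13-11·τ' ≈ -9.6695 ∉ [0.4, 1.4) ⇒ out
candidate 6: (m,n)=(3,7) → π∥ = 3+7·τ ≈ 26.1194, π⊥ = 3+7·τ' ≈ 0.8806 ∈ [0.4, 1.4) ⇒ IN Λ
candidate 7: (m,n)=(-4,20) → π∥ = -4+20·τ ≈ 62.0555, π⊥ = -4+20·τ' ≈ -10.0555 ∉ [0.4, 1.4) ⇒ out
candidate 8: (m,n)=(7,21) → π∥ = 7+21·τ ≈ 76.3583, π⊥ = 7+21·τ' ≈ 0.6417 ∈ [0.4, 1.4) ⇒ IN Λ
candidate 9: (m,n)=(-2,-8) → π∥ = -2-8·τ ≈ -28.4222, π⊥ = -2-8·τ' ≈ 0.4222 ∈ [0.4, 1.4) ⇒ IN Λ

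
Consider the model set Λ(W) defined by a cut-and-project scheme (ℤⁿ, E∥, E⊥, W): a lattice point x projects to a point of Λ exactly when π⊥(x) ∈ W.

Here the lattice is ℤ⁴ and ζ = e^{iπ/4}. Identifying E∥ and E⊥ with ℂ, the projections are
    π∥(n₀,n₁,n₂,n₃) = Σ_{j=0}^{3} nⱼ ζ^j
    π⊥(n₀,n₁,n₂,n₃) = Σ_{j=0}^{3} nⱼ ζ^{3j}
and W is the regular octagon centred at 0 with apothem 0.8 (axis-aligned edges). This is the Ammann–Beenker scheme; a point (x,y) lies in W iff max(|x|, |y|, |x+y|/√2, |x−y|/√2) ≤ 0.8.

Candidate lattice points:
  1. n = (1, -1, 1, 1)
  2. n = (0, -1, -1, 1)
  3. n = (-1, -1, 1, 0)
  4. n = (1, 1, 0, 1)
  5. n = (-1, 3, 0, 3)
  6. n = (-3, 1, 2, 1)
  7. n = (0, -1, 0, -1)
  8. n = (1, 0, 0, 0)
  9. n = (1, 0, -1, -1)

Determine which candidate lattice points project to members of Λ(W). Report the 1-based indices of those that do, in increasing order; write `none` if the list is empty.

With ζ = e^{iπ/4} the internal vectors are ζ^0,ζ^3,ζ^6,ζ^9.
#1 (1, -1, 1, 1): internal (2.41421, -1.00000); octagon support 2.41421 vs apothem 0.8 → ∉ W
#2 (0, -1, -1, 1): internal (1.41421, 1.00000); octagon support 1.70711 vs apothem 0.8 → ∉ W
#3 (-1, -1, 1, 0): internal (-0.29289, -1.70711); octagon support 1.70711 vs apothem 0.8 → ∉ W
#4 (1, 1, 0, 1): internal (1.00000, 1.41421); octagon support 1.70711 vs apothem 0.8 → ∉ W
#5 (-1, 3, 0, 3): internal (-1.00000, 4.24264); octagon support 4.24264 vs apothem 0.8 → ∉ W
#6 (-3, 1, 2, 1): internal (-3.00000, -0.58579); octagon support 3.00000 vs apothem 0.8 → ∉ W
#7 (0, -1, 0, -1): internal (0.00000, -1.41421); octagon support 1.41421 vs apothem 0.8 → ∉ W
#8 (1, 0, 0, 0): internal (1.00000, 0.00000); octagon support 1.00000 vs apothem 0.8 → ∉ W
#9 (1, 0, -1, -1): internal (0.29289, 0.29289); octagon support 0.41421 vs apothem 0.8 → ∈ W

9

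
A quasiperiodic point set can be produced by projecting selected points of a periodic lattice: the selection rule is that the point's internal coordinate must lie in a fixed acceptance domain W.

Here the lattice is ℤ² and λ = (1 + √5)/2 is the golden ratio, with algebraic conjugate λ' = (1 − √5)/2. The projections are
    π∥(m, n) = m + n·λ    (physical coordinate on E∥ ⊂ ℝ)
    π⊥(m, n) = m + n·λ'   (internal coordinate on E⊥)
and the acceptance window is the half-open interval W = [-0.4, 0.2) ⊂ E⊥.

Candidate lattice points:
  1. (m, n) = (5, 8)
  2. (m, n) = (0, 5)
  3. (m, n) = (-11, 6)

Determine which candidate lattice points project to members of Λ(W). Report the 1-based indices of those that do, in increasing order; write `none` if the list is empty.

1

λ' = (1−√5)/2 ≈ -0.618034.
[1] lift (5,8): star map gives 0.055728; window check -0.4 ≤ 0.055728 < 0.2 is true → IN Λ
[2] lift (0,5): star map gives -3.090170; window check -0.4 ≤ -3.090170 < 0.2 is false → out
[3] lift (-11,6): star map gives -14.708204; window check -0.4 ≤ -14.708204 < 0.2 is false → out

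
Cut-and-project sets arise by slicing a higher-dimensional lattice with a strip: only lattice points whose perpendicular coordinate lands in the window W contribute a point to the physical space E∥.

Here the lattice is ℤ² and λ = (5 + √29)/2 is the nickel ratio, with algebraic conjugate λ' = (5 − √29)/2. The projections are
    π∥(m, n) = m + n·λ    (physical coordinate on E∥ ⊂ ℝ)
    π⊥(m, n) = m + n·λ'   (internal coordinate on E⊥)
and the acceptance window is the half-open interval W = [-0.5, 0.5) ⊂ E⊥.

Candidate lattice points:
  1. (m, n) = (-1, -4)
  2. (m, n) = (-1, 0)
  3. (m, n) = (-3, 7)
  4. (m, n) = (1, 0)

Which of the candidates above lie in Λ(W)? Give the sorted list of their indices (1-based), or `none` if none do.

1

λ' = (5−√29)/2 ≈ -0.192582.
candidate 1: (m,n)=(-1,-4) → π∥ = -1-4·λ ≈ -21.770330, π⊥ = -1-4·λ' ≈ -0.229670 ∈ [-0.5, 0.5) ⇒ IN Λ
candidate 2: (m,n)=(-1,0) → π∥ = -1+0·λ ≈ -1.000000, π⊥ = -1+0·λ' ≈ -1.000000 ∉ [-0.5, 0.5) ⇒ out
candidate 3: (m,n)=(-3,7) → π∥ = -3+7·λ ≈ 33.348077, π⊥ = -3+7·λ' ≈ -4.348077 ∉ [-0.5, 0.5) ⇒ out
candidate 4: (m,n)=(1,0) → π∥ = 1+0·λ ≈ 1.000000, π⊥ = 1+0·λ' ≈ 1.000000 ∉ [-0.5, 0.5) ⇒ out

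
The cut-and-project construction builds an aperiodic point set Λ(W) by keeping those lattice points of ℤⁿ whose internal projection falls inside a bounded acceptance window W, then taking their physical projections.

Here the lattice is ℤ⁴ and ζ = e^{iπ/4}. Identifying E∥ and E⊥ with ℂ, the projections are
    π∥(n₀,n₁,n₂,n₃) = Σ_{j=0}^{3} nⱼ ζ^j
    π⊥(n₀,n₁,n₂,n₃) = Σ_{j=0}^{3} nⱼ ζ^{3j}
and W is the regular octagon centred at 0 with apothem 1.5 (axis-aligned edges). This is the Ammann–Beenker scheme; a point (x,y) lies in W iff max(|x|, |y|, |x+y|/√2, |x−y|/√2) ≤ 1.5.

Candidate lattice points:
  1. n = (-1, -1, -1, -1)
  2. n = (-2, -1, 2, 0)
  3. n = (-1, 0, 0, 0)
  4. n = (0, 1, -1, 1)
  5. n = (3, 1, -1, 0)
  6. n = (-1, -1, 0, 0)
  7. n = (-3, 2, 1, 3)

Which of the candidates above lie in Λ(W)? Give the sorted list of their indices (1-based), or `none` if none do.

1, 3, 6

π⊥(n) = n₀ + n₁ζ³ + n₂ζ⁶ + n₃ζ⁹ where ζ = e^{iπ/4}.
#1 (-1, -1, -1, -1): internal (-1.000000, -0.414214); octagon support 1.000000 vs apothem 1.5 → ∈ W
#2 (-2, -1, 2, 0): internal (-1.292893, -2.707107); octagon support 2.828427 vs apothem 1.5 → ∉ W
#3 (-1, 0, 0, 0): internal (-1.000000, 0.000000); octagon support 1.000000 vs apothem 1.5 → ∈ W
#4 (0, 1, -1, 1): internal (0.000000, 2.414214); octagon support 2.414214 vs apothem 1.5 → ∉ W
#5 (3, 1, -1, 0): internal (2.292893, 1.707107); octagon support 2.828427 vs apothem 1.5 → ∉ W
#6 (-1, -1, 0, 0): internal (-0.292893, -0.707107); octagon support 0.707107 vs apothem 1.5 → ∈ W
#7 (-3, 2, 1, 3): internal (-2.292893, 2.535534); octagon support 3.414214 vs apothem 1.5 → ∉ W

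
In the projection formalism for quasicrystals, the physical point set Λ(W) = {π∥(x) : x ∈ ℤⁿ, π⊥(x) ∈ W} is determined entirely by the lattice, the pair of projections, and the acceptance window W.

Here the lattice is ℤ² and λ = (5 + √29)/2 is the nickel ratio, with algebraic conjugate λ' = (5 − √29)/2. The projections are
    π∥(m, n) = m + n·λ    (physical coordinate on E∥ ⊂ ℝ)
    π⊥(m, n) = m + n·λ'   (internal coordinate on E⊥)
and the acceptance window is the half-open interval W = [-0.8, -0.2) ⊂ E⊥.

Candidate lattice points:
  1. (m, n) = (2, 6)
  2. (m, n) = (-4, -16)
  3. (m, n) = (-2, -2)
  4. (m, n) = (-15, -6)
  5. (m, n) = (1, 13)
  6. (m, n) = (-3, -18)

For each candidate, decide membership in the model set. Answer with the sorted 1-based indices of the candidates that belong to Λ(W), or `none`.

none

Numerically λ ≈ 5.192582 and λ' = −1/λ ≈ -0.192582.
[1] lift (2,6): star map gives 0.844506; window check -0.8 ≤ 0.844506 < -0.2 is false → out
[2] lift (-4,-16): star map gives -0.918682; window check -0.8 ≤ -0.918682 < -0.2 is false → out
[3] lift (-2,-2): star map gives -1.614835; window check -0.8 ≤ -1.614835 < -0.2 is false → out
[4] lift (-15,-6): star map gives -13.844506; window check -0.8 ≤ -13.844506 < -0.2 is false → out
[5] lift (1,13): star map gives -1.503571; window check -0.8 ≤ -1.503571 < -0.2 is false → out
[6] lift (-3,-18): star map gives 0.466483; window check -0.8 ≤ 0.466483 < -0.2 is false → out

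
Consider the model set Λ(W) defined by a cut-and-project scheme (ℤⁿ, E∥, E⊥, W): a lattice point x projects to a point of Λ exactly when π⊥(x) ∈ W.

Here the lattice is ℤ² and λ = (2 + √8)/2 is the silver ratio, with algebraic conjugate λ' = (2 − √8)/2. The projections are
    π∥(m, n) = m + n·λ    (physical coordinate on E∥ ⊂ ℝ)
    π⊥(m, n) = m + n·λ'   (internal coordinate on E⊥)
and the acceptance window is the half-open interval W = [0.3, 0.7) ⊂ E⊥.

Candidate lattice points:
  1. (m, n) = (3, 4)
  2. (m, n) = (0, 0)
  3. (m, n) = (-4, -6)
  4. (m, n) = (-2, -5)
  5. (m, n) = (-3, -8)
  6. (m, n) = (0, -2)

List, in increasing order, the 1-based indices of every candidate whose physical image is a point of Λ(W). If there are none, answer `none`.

λ' = (2−√8)/2 ≈ -0.41421.
[1] lift (3,4): star map gives 1.34315; window check 0.3 ≤ 1.34315 < 0.7 is false → out
[2] lift (0,0): star map gives 0.00000; window check 0.3 ≤ 0.00000 < 0.7 is false → out
[3] lift (-4,-6): star map gives -1.51472; window check 0.3 ≤ -1.51472 < 0.7 is false → out
[4] lift (-2,-5): star map gives 0.07107; window check 0.3 ≤ 0.07107 < 0.7 is false → out
[5] lift (-3,-8): star map gives 0.31371; window check 0.3 ≤ 0.31371 < 0.7 is true → IN Λ
[6] lift (0,-2): star map gives 0.82843; window check 0.3 ≤ 0.82843 < 0.7 is false → out

5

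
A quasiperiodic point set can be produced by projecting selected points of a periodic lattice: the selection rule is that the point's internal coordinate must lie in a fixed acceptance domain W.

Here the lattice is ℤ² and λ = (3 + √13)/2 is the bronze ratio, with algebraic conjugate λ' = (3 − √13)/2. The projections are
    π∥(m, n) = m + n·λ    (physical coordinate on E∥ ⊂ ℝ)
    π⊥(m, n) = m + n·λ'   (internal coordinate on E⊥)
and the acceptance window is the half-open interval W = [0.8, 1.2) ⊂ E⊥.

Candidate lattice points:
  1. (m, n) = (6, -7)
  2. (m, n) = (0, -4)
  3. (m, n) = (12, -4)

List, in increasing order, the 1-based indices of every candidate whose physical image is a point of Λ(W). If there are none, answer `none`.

none

Numerically λ ≈ 3.30278 and λ' = −1/λ ≈ -0.30278.
#1 (6,-7): internal coord 6 + (-7)·λ' = +8.11943; +8.11943 ∉ [0.8, 1.2) → out
#2 (0,-4): internal coord 0 + (-4)·λ' = +1.21110; +1.21110 ∉ [0.8, 1.2) → out
#3 (12,-4): internal coord 12 + (-4)·λ' = +13.21110; +13.21110 ∉ [0.8, 1.2) → out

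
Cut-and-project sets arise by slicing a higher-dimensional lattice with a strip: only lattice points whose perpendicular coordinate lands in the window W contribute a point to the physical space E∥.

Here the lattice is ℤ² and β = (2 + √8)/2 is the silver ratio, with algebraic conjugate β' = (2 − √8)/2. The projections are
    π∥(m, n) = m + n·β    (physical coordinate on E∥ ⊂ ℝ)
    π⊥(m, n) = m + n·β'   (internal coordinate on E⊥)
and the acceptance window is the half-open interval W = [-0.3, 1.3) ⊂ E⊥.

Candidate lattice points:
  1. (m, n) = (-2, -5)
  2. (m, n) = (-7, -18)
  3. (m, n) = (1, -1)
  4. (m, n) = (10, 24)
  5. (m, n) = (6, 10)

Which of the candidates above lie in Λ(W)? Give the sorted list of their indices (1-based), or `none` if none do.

β' = (2−√8)/2 ≈ -0.414214.
[1] lift (-2,-5): star map gives 0.071068; window check -0.3 ≤ 0.071068 < 1.3 is true → IN Λ
[2] lift (-7,-18): star map gives 0.455844; window check -0.3 ≤ 0.455844 < 1.3 is true → IN Λ
[3] lift (1,-1): star map gives 1.414214; window check -0.3 ≤ 1.414214 < 1.3 is false → out
[4] lift (10,24): star map gives 0.058875; window check -0.3 ≤ 0.058875 < 1.3 is true → IN Λ
[5] lift (6,10): star map gives 1.857864; window check -0.3 ≤ 1.857864 < 1.3 is false → out

1, 2, 4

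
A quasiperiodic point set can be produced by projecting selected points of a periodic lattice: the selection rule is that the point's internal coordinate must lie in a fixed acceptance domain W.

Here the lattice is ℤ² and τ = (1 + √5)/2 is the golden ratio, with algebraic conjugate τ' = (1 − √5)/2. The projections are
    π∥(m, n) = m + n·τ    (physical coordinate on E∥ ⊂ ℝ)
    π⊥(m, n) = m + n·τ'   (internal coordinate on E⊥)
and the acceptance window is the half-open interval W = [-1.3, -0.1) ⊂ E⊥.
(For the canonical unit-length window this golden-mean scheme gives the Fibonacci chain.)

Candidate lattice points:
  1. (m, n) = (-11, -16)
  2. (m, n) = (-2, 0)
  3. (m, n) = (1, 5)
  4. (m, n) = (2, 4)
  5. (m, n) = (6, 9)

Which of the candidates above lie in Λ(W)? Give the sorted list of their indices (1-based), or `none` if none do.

Numerically τ ≈ 1.61803 and τ' = −1/τ ≈ -0.61803.
candidate 1: (m,n)=(-11,-16) → π∥ = -11-16·τ ≈ -36.88854, π⊥ = -11-16·τ' ≈ -1.11146 ∈ [-1.3, -0.1) ⇒ IN Λ
candidate 2: (m,n)=(-2,0) → π∥ = -2+0·τ ≈ -2.00000, π⊥ = -2+0·τ' ≈ -2.00000 ∉ [-1.3, -0.1) ⇒ out
candidate 3: (m,n)=(1,5) → π∥ = 1+5·τ ≈ 9.09017, π⊥ = 1+5·τ' ≈ -2.09017 ∉ [-1.3, -0.1) ⇒ out
candidate 4: (m,n)=(2,4) → π∥ = 2+4·τ ≈ 8.47214, π⊥ = 2+4·τ' ≈ -0.47214 ∈ [-1.3, -0.1) ⇒ IN Λ
candidate 5: (m,n)=(6,9) → π∥ = 6+9·τ ≈ 20.56231, π⊥ = 6+9·τ' ≈ 0.43769 ∉ [-1.3, -0.1) ⇒ out

1, 4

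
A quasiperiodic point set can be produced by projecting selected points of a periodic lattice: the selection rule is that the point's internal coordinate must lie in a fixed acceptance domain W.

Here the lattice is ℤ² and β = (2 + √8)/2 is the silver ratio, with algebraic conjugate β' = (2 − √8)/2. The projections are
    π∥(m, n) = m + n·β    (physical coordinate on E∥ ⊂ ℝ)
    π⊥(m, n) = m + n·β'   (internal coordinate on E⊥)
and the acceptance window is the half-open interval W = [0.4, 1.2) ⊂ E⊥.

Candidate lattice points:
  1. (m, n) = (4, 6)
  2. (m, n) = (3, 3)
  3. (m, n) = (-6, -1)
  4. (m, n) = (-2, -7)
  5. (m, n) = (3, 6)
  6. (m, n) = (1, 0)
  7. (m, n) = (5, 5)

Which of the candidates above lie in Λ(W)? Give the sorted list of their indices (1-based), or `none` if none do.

4, 5, 6

β' = (2−√8)/2 ≈ -0.41421.
#1 (4,6): internal coord 4 + (6)·β' = +1.51472; +1.51472 ∉ [0.4, 1.2) → out
#2 (3,3): internal coord 3 + (3)·β' = +1.75736; +1.75736 ∉ [0.4, 1.2) → out
#3 (-6,-1): internal coord -6 + (-1)·β' = -5.58579; -5.58579 ∉ [0.4, 1.2) → out
#4 (-2,-7): internal coord -2 + (-7)·β' = +0.89949; +0.89949 ∈ [0.4, 1.2) → IN Λ
#5 (3,6): internal coord 3 + (6)·β' = +0.51472; +0.51472 ∈ [0.4, 1.2) → IN Λ
#6 (1,0): internal coord 1 + (0)·β' = +1.00000; +1.00000 ∈ [0.4, 1.2) → IN Λ
#7 (5,5): internal coord 5 + (5)·β' = +2.92893; +2.92893 ∉ [0.4, 1.2) → out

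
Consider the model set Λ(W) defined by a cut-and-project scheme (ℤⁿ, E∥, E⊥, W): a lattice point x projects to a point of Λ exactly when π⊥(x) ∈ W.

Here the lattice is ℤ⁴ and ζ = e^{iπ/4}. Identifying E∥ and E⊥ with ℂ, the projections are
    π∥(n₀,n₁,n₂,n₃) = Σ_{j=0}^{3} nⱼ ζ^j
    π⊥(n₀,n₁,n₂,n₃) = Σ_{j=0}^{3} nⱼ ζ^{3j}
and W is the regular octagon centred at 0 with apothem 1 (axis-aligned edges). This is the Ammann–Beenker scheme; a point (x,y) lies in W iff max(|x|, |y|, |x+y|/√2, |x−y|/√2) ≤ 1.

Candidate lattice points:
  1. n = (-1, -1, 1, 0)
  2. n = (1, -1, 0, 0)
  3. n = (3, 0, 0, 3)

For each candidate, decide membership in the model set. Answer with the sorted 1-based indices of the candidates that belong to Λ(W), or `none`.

With ζ = e^{iπ/4} the internal vectors are ζ^0,ζ^3,ζ^6,ζ^9.
candidate 1: n = (-1, -1, 1, 0) → π⊥ ≈ (-0.2929, -1.7071); max(|x|,|y|,|x±y|/√2) = 1.7071 > 1 ⇒ ∉ W
candidate 2: n = (1, -1, 0, 0) → π⊥ ≈ (+1.7071, -0.7071); max(|x|,|y|,|x±y|/√2) = 1.7071 > 1 ⇒ ∉ W
candidate 3: n = (3, 0, 0, 3) → π⊥ ≈ (+5.1213, +2.1213); max(|x|,|y|,|x±y|/√2) = 5.1213 > 1 ⇒ ∉ W

none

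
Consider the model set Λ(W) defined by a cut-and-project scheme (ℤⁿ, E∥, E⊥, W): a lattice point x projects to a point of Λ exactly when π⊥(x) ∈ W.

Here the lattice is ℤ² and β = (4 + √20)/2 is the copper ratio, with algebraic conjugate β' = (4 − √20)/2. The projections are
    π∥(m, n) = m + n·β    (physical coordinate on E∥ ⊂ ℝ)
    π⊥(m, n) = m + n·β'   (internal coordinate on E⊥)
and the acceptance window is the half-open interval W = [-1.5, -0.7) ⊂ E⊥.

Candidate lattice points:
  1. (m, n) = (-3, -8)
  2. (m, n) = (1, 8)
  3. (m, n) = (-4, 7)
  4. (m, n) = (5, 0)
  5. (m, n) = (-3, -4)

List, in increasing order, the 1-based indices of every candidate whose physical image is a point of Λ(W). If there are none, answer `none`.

1, 2

β' = (4−√20)/2 ≈ -0.236068.
[1] lift (-3,-8): star map gives -1.111456; window check -1.5 ≤ -1.111456 < -0.7 is true → IN Λ
[2] lift (1,8): star map gives -0.888544; window check -1.5 ≤ -0.888544 < -0.7 is true → IN Λ
[3] lift (-4,7): star map gives -5.652476; window check -1.5 ≤ -5.652476 < -0.7 is false → out
[4] lift (5,0): star map gives 5.000000; window check -1.5 ≤ 5.000000 < -0.7 is false → out
[5] lift (-3,-4): star map gives -2.055728; window check -1.5 ≤ -2.055728 < -0.7 is false → out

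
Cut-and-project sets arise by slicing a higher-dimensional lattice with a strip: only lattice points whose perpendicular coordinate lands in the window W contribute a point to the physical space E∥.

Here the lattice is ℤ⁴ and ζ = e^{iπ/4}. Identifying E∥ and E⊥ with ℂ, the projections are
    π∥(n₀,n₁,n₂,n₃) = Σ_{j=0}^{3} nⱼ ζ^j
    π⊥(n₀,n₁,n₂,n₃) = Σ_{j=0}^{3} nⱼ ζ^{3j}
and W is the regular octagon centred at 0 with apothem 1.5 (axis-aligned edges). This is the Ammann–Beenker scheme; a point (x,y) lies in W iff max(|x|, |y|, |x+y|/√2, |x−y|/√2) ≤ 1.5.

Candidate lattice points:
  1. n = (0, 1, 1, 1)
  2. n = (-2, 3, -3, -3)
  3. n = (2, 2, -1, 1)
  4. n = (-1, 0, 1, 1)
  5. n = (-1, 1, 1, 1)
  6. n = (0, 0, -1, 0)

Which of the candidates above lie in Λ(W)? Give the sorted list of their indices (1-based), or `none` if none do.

1, 4, 5, 6

With ζ = e^{iπ/4} the internal vectors are ζ^0,ζ^3,ζ^6,ζ^9.
candidate 1: n = (0, 1, 1, 1) → π⊥ ≈ (+0.00000, +0.41421); max(|x|,|y|,|x±y|/√2) = 0.41421 ≤ 1.5 ⇒ ∈ W
candidate 2: n = (-2, 3, -3, -3) → π⊥ ≈ (-6.24264, +3.00000); max(|x|,|y|,|x±y|/√2) = 6.53553 > 1.5 ⇒ ∉ W
candidate 3: n = (2, 2, -1, 1) → π⊥ ≈ (+1.29289, +3.12132); max(|x|,|y|,|x±y|/√2) = 3.12132 > 1.5 ⇒ ∉ W
candidate 4: n = (-1, 0, 1, 1) → π⊥ ≈ (-0.29289, -0.29289); max(|x|,|y|,|x±y|/√2) = 0.41421 ≤ 1.5 ⇒ ∈ W
candidate 5: n = (-1, 1, 1, 1) → π⊥ ≈ (-1.00000, +0.41421); max(|x|,|y|,|x±y|/√2) = 1.00000 ≤ 1.5 ⇒ ∈ W
candidate 6: n = (0, 0, -1, 0) → π⊥ ≈ (+0.00000, +1.00000); max(|x|,|y|,|x±y|/√2) = 1.00000 ≤ 1.5 ⇒ ∈ W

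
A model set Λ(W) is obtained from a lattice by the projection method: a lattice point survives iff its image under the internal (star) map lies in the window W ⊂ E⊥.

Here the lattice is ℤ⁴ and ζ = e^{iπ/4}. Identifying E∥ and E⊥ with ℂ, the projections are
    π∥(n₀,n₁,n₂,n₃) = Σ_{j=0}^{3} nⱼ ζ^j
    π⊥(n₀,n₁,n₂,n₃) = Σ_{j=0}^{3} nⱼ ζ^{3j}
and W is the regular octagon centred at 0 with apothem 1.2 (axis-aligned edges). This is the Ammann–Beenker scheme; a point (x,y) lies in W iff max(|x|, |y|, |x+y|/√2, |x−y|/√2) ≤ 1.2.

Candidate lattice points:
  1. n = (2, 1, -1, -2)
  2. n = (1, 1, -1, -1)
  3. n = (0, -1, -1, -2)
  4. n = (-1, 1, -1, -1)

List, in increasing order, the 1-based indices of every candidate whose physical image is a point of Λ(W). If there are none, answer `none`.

1, 2

With ζ = e^{iπ/4} the internal vectors are ζ^0,ζ^3,ζ^6,ζ^9.
candidate 1: n = (2, 1, -1, -2) → π⊥ ≈ (-0.121320, +0.292893); max(|x|,|y|,|x±y|/√2) = 0.292893 ≤ 1.2 ⇒ ∈ W
candidate 2: n = (1, 1, -1, -1) → π⊥ ≈ (-0.414214, +1.000000); max(|x|,|y|,|x±y|/√2) = 1.000000 ≤ 1.2 ⇒ ∈ W
candidate 3: n = (0, -1, -1, -2) → π⊥ ≈ (-0.707107, -1.121320); max(|x|,|y|,|x±y|/√2) = 1.292893 > 1.2 ⇒ ∉ W
candidate 4: n = (-1, 1, -1, -1) → π⊥ ≈ (-2.414214, +1.000000); max(|x|,|y|,|x±y|/√2) = 2.414214 > 1.2 ⇒ ∉ W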